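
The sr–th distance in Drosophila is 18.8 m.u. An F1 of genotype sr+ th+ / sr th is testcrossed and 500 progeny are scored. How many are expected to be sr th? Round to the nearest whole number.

203

A map distance of 18.8 m.u. corresponds to a recombination frequency of 0.188.
The F1 is sr+ th+ / sr th, so sr th is a parental gamete class with expected frequency (1 − r)/2 = 0.812/2 = 0.4060.
Expected number = 0.4060 × 500 = 203.00 ≈ 203.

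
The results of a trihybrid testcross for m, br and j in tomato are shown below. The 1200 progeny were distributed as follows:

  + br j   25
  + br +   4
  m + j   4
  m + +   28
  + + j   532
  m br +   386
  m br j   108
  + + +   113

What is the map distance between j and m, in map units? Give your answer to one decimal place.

The two most frequent reciprocal classes, + + j and m br +, are the parental types, so the F1 was + + j / m br +.
The two rarest classes, m + j and + br +, are the double crossovers. Comparing them with the parentals, only the m allele has switched, so m is the middle locus and the order is br – m – j.
Crossovers in the m–j interval produce the single-crossover classes + + + and m br j (113 + 108 = 221) plus the double crossovers (8).
RF(m–j) = (221 + 8) / 1200 = 229/1200 = 0.1908 → 19.1 map units.

19.1 map units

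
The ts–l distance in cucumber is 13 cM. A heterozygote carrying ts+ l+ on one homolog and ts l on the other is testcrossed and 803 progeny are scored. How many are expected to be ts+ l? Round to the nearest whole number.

52

A map distance of 13 cM corresponds to a recombination frequency of 0.130.
The F1 is ts+ l+ / ts l, so ts+ l is a recombinant gamete class with expected frequency r/2 = 0.130/2 = 0.0650.
Expected number = 0.0650 × 803 = 52.20 ≈ 52.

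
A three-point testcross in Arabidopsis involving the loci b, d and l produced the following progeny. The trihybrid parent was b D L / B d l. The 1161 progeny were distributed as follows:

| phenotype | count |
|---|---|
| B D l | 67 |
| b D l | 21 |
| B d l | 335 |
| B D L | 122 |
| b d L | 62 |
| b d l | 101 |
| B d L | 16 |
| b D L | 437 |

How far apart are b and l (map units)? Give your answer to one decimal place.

22.4 map units

The two rarest classes, b D l and B d L, are the double crossovers. Comparing them with the parentals, only the l allele has switched, so l is the middle locus and the order is d – l – b.
Crossovers in the l–b interval produce the single-crossover classes B D L and b d l (122 + 101 = 223) plus the double crossovers (37).
RF(l–b) = (223 + 37) / 1161 = 260/1161 = 0.2239 → 22.4 map units.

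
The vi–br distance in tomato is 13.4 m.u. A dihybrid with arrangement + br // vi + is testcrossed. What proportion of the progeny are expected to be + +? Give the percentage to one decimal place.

6.7%

A map distance of 13.4 m.u. corresponds to a recombination frequency of 0.134.
The F1 is + br / vi +, so + + is a recombinant gamete class with expected frequency r/2 = 0.134/2 = 0.0670.
That is 0.0670 = 6.7% of the progeny.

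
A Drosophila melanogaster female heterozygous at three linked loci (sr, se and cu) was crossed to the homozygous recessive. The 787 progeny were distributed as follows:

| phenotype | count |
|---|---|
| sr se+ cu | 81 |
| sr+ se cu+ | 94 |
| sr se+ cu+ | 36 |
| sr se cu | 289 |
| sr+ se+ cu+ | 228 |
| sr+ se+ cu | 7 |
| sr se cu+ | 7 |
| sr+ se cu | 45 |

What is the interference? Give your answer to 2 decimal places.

The two most frequent reciprocal classes, sr+ se+ cu+ and sr se cu, are the parental types, so the F1 was sr+ se+ cu+ / sr se cu.
The two rarest classes, sr+ se+ cu and sr se cu+, are the double crossovers. Comparing them with the parentals, only the cu allele has switched, so cu is the middle locus and the order is se – cu – sr.
se–cu: (175 + 14)/787 = 0.2402; cu–sr: (81 + 14)/787 = 0.1207.
Expected DCO frequency = 0.2402 × 0.1207 ≈ 0.02899; observed = 14/787 ≈ 0.01779.
Coefficient of coincidence = 0.01779/0.02899 ≈ 0.61; interference = 1 − 0.61 = 0.39.

0.39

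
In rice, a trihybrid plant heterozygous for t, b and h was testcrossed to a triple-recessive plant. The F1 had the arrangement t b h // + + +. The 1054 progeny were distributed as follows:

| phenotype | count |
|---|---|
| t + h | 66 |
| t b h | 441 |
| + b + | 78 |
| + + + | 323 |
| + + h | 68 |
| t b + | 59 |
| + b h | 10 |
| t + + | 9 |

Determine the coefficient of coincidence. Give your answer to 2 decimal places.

0.84

The two rarest classes, + b h and t + +, are the double crossovers. Comparing them with the parentals, only the t allele has switched, so t is the middle locus and the order is b – t – h.
b–t: (144 + 19)/1054 = 0.1546; t–h: (127 + 19)/1054 = 0.1385.
Expected DCO frequency = 0.1546 × 0.1385 ≈ 0.02141; observed = 19/1054 ≈ 0.01803.
Coefficient of coincidence = 0.01803/0.02141 ≈ 0.84.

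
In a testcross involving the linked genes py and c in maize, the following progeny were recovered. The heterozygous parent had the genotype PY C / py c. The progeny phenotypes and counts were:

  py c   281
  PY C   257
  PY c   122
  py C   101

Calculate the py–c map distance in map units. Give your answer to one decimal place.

29.3 map units

The recombinant classes are PY c and py C: 122 + 101 = 223.
Recombination frequency = 223/761 = 0.2930 ≈ 29.3%, i.e. 29.3 map units.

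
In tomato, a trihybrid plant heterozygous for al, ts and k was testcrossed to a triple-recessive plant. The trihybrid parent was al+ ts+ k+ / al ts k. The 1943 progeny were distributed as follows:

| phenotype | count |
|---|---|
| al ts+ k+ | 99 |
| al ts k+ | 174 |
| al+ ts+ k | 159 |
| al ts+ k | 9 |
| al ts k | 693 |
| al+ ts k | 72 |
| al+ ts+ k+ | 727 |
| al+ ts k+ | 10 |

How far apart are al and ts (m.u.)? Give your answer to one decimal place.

The two rarest classes, al+ ts k+ and al ts+ k, are the double crossovers. Comparing them with the parentals, only the ts allele has switched, so ts is the middle locus and the order is al – ts – k.
Crossovers in the al–ts interval produce the single-crossover classes al ts+ k+ and al+ ts k (99 + 72 = 171) plus the double crossovers (19).
RF(al–ts) = (171 + 19) / 1943 = 190/1943 = 0.0978 → 9.8 m.u.

9.8 m.u.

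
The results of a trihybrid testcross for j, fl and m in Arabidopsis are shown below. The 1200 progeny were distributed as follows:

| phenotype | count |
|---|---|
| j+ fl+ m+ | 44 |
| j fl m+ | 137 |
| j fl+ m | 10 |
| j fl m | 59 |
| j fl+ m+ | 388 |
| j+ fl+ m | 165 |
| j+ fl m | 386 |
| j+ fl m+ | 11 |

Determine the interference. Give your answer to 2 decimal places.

0.37

The two most frequent reciprocal classes, j+ fl m and j fl+ m+, are the parental types, so the F1 was j+ fl m / j fl+ m+.
The two rarest classes, j+ fl m+ and j fl+ m, are the double crossovers. Comparing them with the parentals, only the m allele has switched, so m is the middle locus and the order is fl – m – j.
fl–m: (302 + 21)/1200 = 0.2692; m–j: (103 + 21)/1200 = 0.1033.
Expected DCO frequency = 0.2692 × 0.1033 ≈ 0.02781; observed = 21/1200 ≈ 0.01750.
Coefficient of coincidence = 0.01750/0.02781 ≈ 0.63; interference = 1 − 0.63 = 0.37.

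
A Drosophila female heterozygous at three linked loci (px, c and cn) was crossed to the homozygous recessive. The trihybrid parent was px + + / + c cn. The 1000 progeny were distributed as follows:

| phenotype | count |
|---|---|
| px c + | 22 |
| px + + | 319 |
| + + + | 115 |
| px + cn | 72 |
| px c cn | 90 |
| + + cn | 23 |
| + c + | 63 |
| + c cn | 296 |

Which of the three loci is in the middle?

c

The two rarest classes, px c + and + + cn, are the double crossovers. Comparing them with the parentals, only the c allele has switched, so c is the middle locus and the order is px – c – cn.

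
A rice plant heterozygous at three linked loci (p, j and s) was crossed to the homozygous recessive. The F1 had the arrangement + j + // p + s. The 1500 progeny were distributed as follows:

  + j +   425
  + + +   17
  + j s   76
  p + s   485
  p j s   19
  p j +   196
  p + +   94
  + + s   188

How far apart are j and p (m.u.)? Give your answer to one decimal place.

The two rarest classes, + + + and p j s, are the double crossovers. Comparing them with the parentals, only the j allele has switched, so j is the middle locus and the order is p – j – s.
Crossovers in the p–j interval produce the single-crossover classes p j + and + + s (196 + 188 = 384) plus the double crossovers (36).
RF(p–j) = (384 + 36) / 1500 = 420/1500 = 0.2800 → 28.0 m.u.

28.0 m.u.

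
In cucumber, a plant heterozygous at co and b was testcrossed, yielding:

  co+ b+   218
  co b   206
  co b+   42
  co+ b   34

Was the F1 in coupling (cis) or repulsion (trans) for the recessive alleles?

cis

The two most frequent classes are co+ b+ (218) and co b (206); these are the parental (non-recombinant) types.
So the F1 carried co+ b+ on one chromosome and co b on the other — the recessive alleles are on the same chromosome (cis / coupling).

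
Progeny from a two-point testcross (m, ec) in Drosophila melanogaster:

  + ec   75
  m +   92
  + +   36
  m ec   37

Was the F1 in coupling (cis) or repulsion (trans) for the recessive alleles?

trans

The two most frequent classes are + ec (75) and m + (92); these are the parental (non-recombinant) types.
So the F1 carried + ec on one chromosome and m + on the other — the recessive alleles are on opposite chromosomes (trans / repulsion).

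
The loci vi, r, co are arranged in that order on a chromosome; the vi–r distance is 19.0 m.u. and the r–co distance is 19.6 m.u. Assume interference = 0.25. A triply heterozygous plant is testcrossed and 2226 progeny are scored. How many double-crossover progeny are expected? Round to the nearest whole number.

Map distances give recombination frequencies of 0.190 and 0.196 for the two intervals.
With interference 0.25 (so coincidence = 0.75), expected double-crossover frequency = 0.190 × 0.196 × 0.75 = 0.02793.
Expected number = 0.02793 × 2226 = 62.17 ≈ 62.

62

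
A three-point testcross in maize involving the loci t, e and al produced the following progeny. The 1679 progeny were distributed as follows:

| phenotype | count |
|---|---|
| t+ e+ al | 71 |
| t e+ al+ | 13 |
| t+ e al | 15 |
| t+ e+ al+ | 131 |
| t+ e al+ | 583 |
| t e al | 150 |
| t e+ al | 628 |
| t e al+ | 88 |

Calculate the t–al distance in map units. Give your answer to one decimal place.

The two most frequent reciprocal classes, t e+ al and t+ e al+, are the parental types, so the F1 was t e+ al / t+ e al+.
The two rarest classes, t e+ al+ and t+ e al, are the double crossovers. Comparing them with the parentals, only the al allele has switched, so al is the middle locus and the order is t – al – e.
Crossovers in the t–al interval produce the single-crossover classes t+ e+ al and t e al+ (71 + 88 = 159) plus the double crossovers (28).
RF(t–al) = (159 + 28) / 1679 = 187/1679 = 0.1114 → 11.1 map units.

11.1 map units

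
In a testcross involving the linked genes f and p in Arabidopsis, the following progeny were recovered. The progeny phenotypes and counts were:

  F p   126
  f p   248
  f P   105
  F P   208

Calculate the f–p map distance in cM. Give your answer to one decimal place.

The two most frequent classes, F P (208) and f p (248), are the parental types, so the F1 was F P / f p.
The recombinant classes are F p and f P: 126 + 105 = 231.
Recombination frequency = 231/687 = 0.3362 ≈ 33.6%, i.e. 33.6 cM.

33.6 cM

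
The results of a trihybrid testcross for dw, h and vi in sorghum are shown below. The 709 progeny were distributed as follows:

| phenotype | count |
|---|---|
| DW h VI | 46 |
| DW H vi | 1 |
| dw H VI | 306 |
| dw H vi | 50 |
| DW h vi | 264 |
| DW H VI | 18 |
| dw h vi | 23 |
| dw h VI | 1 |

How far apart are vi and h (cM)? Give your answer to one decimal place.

13.8 cM

The two most frequent reciprocal classes, dw H VI and DW h vi, are the parental types, so the F1 was dw H VI / DW h vi.
The two rarest classes, dw h VI and DW H vi, are the double crossovers. Comparing them with the parentals, only the h allele has switched, so h is the middle locus and the order is vi – h – dw.
Crossovers in the vi–h interval produce the single-crossover classes dw H vi and DW h VI (50 + 46 = 96) plus the double crossovers (2).
RF(vi–h) = (96 + 2) / 709 = 98/709 = 0.1382 → 13.8 cM.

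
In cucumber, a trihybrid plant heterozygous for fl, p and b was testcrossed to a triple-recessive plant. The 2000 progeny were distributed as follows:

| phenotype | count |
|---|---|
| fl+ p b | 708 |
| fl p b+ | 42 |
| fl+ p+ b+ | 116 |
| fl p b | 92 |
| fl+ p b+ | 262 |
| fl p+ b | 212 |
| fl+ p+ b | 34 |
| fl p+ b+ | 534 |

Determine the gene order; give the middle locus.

The two most frequent reciprocal classes, fl+ p b and fl p+ b+, are the parental types, so the F1 was fl+ p b / fl p+ b+.
The two rarest classes, fl+ p+ b and fl p b+, are the double crossovers. Comparing them with the parentals, only the p allele has switched, so p is the middle locus and the order is fl – p – b.

p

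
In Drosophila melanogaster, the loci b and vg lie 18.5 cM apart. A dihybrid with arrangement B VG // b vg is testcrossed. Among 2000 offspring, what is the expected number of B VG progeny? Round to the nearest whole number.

A map distance of 18.5 cM corresponds to a recombination frequency of 0.185.
The F1 is B VG / b vg, so B VG is a parental gamete class with expected frequency (1 − r)/2 = 0.815/2 = 0.4075.
Expected number = 0.4075 × 2000 = 815.00 ≈ 815.

815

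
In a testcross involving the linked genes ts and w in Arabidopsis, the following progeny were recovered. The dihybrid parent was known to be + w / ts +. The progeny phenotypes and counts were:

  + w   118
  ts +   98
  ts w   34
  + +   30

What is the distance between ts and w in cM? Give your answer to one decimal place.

22.9 cM

The recombinant classes are + + and ts w: 30 + 34 = 64.
Recombination frequency = 64/280 = 0.2286 ≈ 22.9%, i.e. 22.9 cM.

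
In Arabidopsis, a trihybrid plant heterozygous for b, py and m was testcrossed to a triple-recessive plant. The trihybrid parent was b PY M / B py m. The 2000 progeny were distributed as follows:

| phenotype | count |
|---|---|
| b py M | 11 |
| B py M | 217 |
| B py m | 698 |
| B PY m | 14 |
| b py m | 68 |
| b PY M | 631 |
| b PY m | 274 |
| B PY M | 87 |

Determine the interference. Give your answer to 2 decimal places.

The two rarest classes, b py M and B PY m, are the double crossovers. Comparing them with the parentals, only the py allele has switched, so py is the middle locus and the order is b – py – m.
b–py: (155 + 25)/2000 = 0.0900; py–m: (491 + 25)/2000 = 0.2580.
Expected DCO frequency = 0.0900 × 0.2580 ≈ 0.02322; observed = 25/2000 ≈ 0.01250.
Coefficient of coincidence = 0.01250/0.02322 ≈ 0.54; interference = 1 − 0.54 = 0.46.

0.46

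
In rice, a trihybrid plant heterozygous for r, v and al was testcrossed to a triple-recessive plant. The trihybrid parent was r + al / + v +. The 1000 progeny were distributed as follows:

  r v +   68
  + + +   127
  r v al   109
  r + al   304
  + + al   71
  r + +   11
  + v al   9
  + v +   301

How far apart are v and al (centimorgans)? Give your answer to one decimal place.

The two rarest classes, r + + and + v al, are the double crossovers. Comparing them with the parentals, only the al allele has switched, so al is the middle locus and the order is v – al – r.
Crossovers in the v–al interval produce the single-crossover classes r v al and + + + (109 + 127 = 236) plus the double crossovers (20).
RF(v–al) = (236 + 20) / 1000 = 256/1000 = 0.2560 → 25.6 centimorgans.

25.6 centimorgans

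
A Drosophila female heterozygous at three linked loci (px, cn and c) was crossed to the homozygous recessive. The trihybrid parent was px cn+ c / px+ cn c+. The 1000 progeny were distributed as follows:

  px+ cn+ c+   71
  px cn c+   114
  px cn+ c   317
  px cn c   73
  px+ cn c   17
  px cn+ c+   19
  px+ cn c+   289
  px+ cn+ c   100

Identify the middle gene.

c

The two rarest classes, px cn+ c+ and px+ cn c, are the double crossovers. Comparing them with the parentals, only the c allele has switched, so c is the middle locus and the order is px – c – cn.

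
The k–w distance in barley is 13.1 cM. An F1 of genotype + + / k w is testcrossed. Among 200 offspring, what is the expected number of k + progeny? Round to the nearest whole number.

A map distance of 13.1 cM corresponds to a recombination frequency of 0.131.
The F1 is + + / k w, so k + is a recombinant gamete class with expected frequency r/2 = 0.131/2 = 0.0655.
Expected number = 0.0655 × 200 = 13.10 ≈ 13.

13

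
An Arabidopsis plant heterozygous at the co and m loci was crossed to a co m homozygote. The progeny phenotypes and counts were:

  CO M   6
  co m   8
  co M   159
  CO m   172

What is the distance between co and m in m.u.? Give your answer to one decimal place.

4.1 m.u.

The two most frequent classes, CO m (172) and co M (159), are the parental types, so the F1 was CO m / co M.
The recombinant classes are CO M and co m: 6 + 8 = 14.
Recombination frequency = 14/345 = 0.0406 ≈ 4.1%, i.e. 4.1 m.u.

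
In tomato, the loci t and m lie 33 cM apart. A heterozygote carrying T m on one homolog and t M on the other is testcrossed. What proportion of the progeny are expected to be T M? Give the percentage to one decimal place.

A map distance of 33 cM corresponds to a recombination frequency of 0.330.
The F1 is T m / t M, so T M is a recombinant gamete class with expected frequency r/2 = 0.330/2 = 0.1650.
That is 0.1650 = 16.5% of the progeny.

16.5%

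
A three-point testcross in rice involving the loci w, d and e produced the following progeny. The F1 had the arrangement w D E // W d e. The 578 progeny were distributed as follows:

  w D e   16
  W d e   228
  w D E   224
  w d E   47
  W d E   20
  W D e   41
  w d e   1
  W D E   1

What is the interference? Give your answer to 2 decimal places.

0.66

The two rarest classes, W D E and w d e, are the double crossovers. Comparing them with the parentals, only the w allele has switched, so w is the middle locus and the order is e – w – d.
e–w: (36 + 2)/578 = 0.0657; w–d: (88 + 2)/578 = 0.1557.
Expected DCO frequency = 0.0657 × 0.1557 ≈ 0.01023; observed = 2/578 ≈ 0.00346.
Coefficient of coincidence = 0.00346/0.01023 ≈ 0.34; interference = 1 − 0.34 = 0.66.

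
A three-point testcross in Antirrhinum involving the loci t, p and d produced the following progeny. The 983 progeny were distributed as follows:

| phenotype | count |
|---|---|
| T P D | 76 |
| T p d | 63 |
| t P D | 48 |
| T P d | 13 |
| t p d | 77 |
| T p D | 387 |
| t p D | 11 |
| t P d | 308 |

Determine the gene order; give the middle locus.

t

The two most frequent reciprocal classes, t P d and T p D, are the parental types, so the F1 was t P d / T p D.
The two rarest classes, T P d and t p D, are the double crossovers. Comparing them with the parentals, only the t allele has switched, so t is the middle locus and the order is d – t – p.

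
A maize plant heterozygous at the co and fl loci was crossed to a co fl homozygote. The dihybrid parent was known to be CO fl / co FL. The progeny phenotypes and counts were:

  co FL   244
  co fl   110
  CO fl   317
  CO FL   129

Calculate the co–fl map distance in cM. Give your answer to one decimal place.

The recombinant classes are CO FL and co fl: 129 + 110 = 239.
Recombination frequency = 239/800 = 0.2988 ≈ 29.9%, i.e. 29.9 cM.

29.9 cM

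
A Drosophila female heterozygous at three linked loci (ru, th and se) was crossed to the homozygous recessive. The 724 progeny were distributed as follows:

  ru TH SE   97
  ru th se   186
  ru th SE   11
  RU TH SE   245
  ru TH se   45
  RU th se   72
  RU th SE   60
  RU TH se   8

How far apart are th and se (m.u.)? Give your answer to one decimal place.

The two most frequent reciprocal classes, ru th se and RU TH SE, are the parental types, so the F1 was ru th se / RU TH SE.
The two rarest classes, ru th SE and RU TH se, are the double crossovers. Comparing them with the parentals, only the se allele has switched, so se is the middle locus and the order is th – se – ru.
Crossovers in the th–se interval produce the single-crossover classes ru TH se and RU th SE (45 + 60 = 105) plus the double crossovers (19).
RF(th–se) = (105 + 19) / 724 = 124/724 = 0.1713 → 17.1 m.u.

17.1 m.u.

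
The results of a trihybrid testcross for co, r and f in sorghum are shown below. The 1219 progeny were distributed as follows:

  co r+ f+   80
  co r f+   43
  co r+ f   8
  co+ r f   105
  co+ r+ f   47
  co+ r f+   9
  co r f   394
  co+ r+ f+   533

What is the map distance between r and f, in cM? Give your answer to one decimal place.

The two most frequent reciprocal classes, co+ r+ f+ and co r f, are the parental types, so the F1 was co+ r+ f+ / co r f.
The two rarest classes, co+ r f+ and co r+ f, are the double crossovers. Comparing them with the parentals, only the r allele has switched, so r is the middle locus and the order is f – r – co.
Crossovers in the f–r interval produce the single-crossover classes co+ r+ f and co r f+ (47 + 43 = 90) plus the double crossovers (17).
RF(f–r) = (90 + 17) / 1219 = 107/1219 = 0.0878 → 8.8 cM.

8.8 cM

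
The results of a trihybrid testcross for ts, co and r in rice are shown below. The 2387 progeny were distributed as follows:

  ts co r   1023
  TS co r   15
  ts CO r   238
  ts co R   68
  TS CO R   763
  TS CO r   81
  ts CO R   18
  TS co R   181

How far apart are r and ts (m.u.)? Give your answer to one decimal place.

7.6 m.u.

The two most frequent reciprocal classes, TS CO R and ts co r, are the parental types, so the F1 was TS CO R / ts co r.
The two rarest classes, ts CO R and TS co r, are the double crossovers. Comparing them with the parentals, only the ts allele has switched, so ts is the middle locus and the order is co – ts – r.
Crossovers in the ts–r interval produce the single-crossover classes TS CO r and ts co R (81 + 68 = 149) plus the double crossovers (33).
RF(ts–r) = (149 + 33) / 2387 = 182/2387 = 0.0762 → 7.6 m.u.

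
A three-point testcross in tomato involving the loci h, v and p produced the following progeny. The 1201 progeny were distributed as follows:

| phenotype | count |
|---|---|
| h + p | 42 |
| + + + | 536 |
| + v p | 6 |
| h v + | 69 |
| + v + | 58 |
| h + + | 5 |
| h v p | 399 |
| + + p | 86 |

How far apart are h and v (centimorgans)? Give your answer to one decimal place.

9.2 centimorgans

The two most frequent reciprocal classes, + + + and h v p, are the parental types, so the F1 was + + + / h v p.
The two rarest classes, h + + and + v p, are the double crossovers. Comparing them with the parentals, only the h allele has switched, so h is the middle locus and the order is p – h – v.
Crossovers in the h–v interval produce the single-crossover classes + v + and h + p (58 + 42 = 100) plus the double crossovers (11).
RF(h–v) = (100 + 11) / 1201 = 111/1201 = 0.0924 → 9.2 centimorgans.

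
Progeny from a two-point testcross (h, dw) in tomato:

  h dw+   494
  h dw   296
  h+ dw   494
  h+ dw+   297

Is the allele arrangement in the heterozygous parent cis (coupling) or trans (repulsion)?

The two most frequent classes are h+ dw (494) and h dw+ (494); these are the parental (non-recombinant) types.
So the F1 carried h+ dw on one chromosome and h dw+ on the other — the recessive alleles are on opposite chromosomes (trans / repulsion).

trans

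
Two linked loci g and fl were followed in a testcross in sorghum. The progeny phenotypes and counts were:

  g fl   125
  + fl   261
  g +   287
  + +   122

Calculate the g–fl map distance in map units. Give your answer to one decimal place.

31.1 map units

The two most frequent classes, + fl (261) and g + (287), are the parental types, so the F1 was + fl / g +.
The recombinant classes are + + and g fl: 122 + 125 = 247.
Recombination frequency = 247/795 = 0.3107 ≈ 31.1%, i.e. 31.1 map units.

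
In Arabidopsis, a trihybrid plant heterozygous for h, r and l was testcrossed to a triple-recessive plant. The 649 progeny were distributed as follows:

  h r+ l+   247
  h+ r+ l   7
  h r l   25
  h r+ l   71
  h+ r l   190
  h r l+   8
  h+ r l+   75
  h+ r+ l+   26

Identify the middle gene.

r

The two most frequent reciprocal classes, h r+ l+ and h+ r l, are the parental types, so the F1 was h r+ l+ / h+ r l.
The two rarest classes, h r l+ and h+ r+ l, are the double crossovers. Comparing them with the parentals, only the r allele has switched, so r is the middle locus and the order is h – r – l.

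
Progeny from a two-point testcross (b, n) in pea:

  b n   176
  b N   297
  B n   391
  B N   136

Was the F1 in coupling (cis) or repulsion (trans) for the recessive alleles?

trans

The two most frequent classes are B n (391) and b N (297); these are the parental (non-recombinant) types.
So the F1 carried B n on one chromosome and b N on the other — the recessive alleles are on opposite chromosomes (trans / repulsion).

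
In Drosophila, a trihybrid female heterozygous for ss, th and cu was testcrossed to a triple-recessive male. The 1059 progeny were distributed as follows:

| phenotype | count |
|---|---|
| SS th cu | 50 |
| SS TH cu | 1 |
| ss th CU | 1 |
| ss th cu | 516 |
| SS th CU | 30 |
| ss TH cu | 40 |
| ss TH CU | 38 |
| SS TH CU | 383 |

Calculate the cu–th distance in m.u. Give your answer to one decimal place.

6.8 m.u.

The two most frequent reciprocal classes, ss th cu and SS TH CU, are the parental types, so the F1 was ss th cu / SS TH CU.
The two rarest classes, ss th CU and SS TH cu, are the double crossovers. Comparing them with the parentals, only the cu allele has switched, so cu is the middle locus and the order is ss – cu – th.
Crossovers in the cu–th interval produce the single-crossover classes ss TH cu and SS th CU (40 + 30 = 70) plus the double crossovers (2).
RF(cu–th) = (70 + 2) / 1059 = 72/1059 = 0.0680 → 6.8 m.u.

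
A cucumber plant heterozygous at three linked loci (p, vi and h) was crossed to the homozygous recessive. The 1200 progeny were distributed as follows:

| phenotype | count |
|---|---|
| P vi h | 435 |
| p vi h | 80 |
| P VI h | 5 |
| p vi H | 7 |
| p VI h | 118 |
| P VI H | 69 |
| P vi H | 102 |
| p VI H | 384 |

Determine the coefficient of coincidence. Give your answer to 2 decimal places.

0.39

The two most frequent reciprocal classes, p VI H and P vi h, are the parental types, so the F1 was p VI H / P vi h.
The two rarest classes, p vi H and P VI h, are the double crossovers. Comparing them with the parentals, only the vi allele has switched, so vi is the middle locus and the order is h – vi – p.
h–vi: (220 + 12)/1200 = 0.1933; vi–p: (149 + 12)/1200 = 0.1342.
Expected DCO frequency = 0.1933 × 0.1342 ≈ 0.02594; observed = 12/1200 ≈ 0.01000.
Coefficient of coincidence = 0.01000/0.02594 ≈ 0.39.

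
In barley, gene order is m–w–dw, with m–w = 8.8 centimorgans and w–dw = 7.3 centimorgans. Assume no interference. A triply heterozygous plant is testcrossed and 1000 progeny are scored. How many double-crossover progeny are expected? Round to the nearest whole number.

Map distances give recombination frequencies of 0.088 and 0.073 for the two intervals.
With no interference, expected double-crossover frequency = 0.088 × 0.073 = 0.00642.
Expected number = 0.00642 × 1000 = 6.42 ≈ 6.

6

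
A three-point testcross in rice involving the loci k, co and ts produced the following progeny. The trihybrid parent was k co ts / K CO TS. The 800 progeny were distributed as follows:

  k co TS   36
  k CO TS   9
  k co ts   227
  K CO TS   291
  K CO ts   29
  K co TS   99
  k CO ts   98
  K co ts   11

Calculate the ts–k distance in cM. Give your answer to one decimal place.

10.6 cM

The two rarest classes, K co ts and k CO TS, are the double crossovers. Comparing them with the parentals, only the k allele has switched, so k is the middle locus and the order is ts – k – co.
Crossovers in the ts–k interval produce the single-crossover classes k co TS and K CO ts (36 + 29 = 65) plus the double crossovers (20).
RF(ts–k) = (65 + 20) / 800 = 85/800 = 0.1062 → 10.6 cM.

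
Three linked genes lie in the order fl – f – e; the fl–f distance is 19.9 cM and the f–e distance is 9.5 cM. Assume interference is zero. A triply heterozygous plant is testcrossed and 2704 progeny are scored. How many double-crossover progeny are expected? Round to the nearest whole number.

Map distances give recombination frequencies of 0.199 and 0.095 for the two intervals.
With no interference, expected double-crossover frequency = 0.199 × 0.095 = 0.01890.
Expected number = 0.01890 × 2704 = 51.12 ≈ 51.

51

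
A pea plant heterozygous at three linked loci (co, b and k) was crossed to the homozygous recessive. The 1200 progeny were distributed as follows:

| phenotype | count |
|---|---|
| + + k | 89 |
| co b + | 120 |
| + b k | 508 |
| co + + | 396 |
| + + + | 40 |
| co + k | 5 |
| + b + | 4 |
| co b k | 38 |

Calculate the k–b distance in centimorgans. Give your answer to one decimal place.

The two most frequent reciprocal classes, co + + and + b k, are the parental types, so the F1 was co + + / + b k.
The two rarest classes, co + k and + b +, are the double crossovers. Comparing them with the parentals, only the k allele has switched, so k is the middle locus and the order is b – k – co.
Crossovers in the b–k interval produce the single-crossover classes co b + and + + k (120 + 89 = 209) plus the double crossovers (9).
RF(b–k) = (209 + 9) / 1200 = 218/1200 = 0.1817 → 18.2 centimorgans.

18.2 centimorgans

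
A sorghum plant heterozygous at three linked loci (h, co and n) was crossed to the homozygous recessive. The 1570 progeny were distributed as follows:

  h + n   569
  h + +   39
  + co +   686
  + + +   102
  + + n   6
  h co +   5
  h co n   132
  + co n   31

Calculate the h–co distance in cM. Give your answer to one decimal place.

The two most frequent reciprocal classes, h + n and + co +, are the parental types, so the F1 was h + n / + co +.
The two rarest classes, + + n and h co +, are the double crossovers. Comparing them with the parentals, only the h allele has switched, so h is the middle locus and the order is n – h – co.
Crossovers in the h–co interval produce the single-crossover classes h co n and + + + (132 + 102 = 234) plus the double crossovers (11).
RF(h–co) = (234 + 11) / 1570 = 245/1570 = 0.1561 → 15.6 cM.

15.6 cM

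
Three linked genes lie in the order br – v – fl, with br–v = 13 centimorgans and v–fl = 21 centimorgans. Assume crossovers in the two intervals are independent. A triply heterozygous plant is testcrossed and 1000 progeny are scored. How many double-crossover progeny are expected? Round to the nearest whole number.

27

Map distances give recombination frequencies of 0.130 and 0.210 for the two intervals.
With no interference, expected double-crossover frequency = 0.130 × 0.210 = 0.02730.
Expected number = 0.02730 × 1000 = 27.30 ≈ 27.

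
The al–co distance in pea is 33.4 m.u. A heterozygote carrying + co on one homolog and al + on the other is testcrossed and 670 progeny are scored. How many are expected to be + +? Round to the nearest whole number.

112

A map distance of 33.4 m.u. corresponds to a recombination frequency of 0.334.
The F1 is + co / al +, so + + is a recombinant gamete class with expected frequency r/2 = 0.334/2 = 0.1670.
Expected number = 0.1670 × 670 = 111.89 ≈ 112.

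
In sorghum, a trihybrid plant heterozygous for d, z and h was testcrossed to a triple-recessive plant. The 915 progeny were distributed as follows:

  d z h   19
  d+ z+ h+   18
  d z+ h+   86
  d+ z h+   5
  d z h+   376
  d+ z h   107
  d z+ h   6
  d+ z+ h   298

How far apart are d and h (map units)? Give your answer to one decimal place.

The two most frequent reciprocal classes, d z h+ and d+ z+ h, are the parental types, so the F1 was d z h+ / d+ z+ h.
The two rarest classes, d+ z h+ and d z+ h, are the double crossovers. Comparing them with the parentals, only the d allele has switched, so d is the middle locus and the order is h – d – z.
Crossovers in the h–d interval produce the single-crossover classes d z h and d+ z+ h+ (19 + 18 = 37) plus the double crossovers (11).
RF(h–d) = (37 + 11) / 915 = 48/915 = 0.0525 → 5.2 map units.

5.2 map units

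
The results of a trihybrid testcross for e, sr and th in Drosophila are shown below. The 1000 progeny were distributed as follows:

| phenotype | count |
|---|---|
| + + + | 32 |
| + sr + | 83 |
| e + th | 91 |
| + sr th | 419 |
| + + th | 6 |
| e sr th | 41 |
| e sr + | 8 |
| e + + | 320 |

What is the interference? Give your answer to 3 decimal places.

0.144

The two most frequent reciprocal classes, e + + and + sr th, are the parental types, so the F1 was e + + / + sr th.
The two rarest classes, e sr + and + + th, are the double crossovers. Comparing them with the parentals, only the sr allele has switched, so sr is the middle locus and the order is e – sr – th.
e–sr: (73 + 14)/1000 = 0.0870; sr–th: (174 + 14)/1000 = 0.1880.
Expected DCO frequency = 0.0870 × 0.1880 ≈ 0.01636; observed = 14/1000 ≈ 0.01400.
Coefficient of coincidence = 0.01400/0.01636 ≈ 0.856; interference = 1 − 0.856 = 0.144.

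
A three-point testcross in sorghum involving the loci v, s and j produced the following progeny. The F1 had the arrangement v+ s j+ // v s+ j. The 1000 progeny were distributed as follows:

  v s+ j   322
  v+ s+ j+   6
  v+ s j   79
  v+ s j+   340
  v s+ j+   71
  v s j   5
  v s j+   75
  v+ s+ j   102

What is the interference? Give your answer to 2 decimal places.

The two rarest classes, v+ s+ j+ and v s j, are the double crossovers. Comparing them with the parentals, only the s allele has switched, so s is the middle locus and the order is j – s – v.
j–s: (150 + 11)/1000 = 0.1610; s–v: (177 + 11)/1000 = 0.1880.
Expected DCO frequency = 0.1610 × 0.1880 ≈ 0.03027; observed = 11/1000 ≈ 0.01100.
Coefficient of coincidence = 0.01100/0.03027 ≈ 0.36; interference = 1 − 0.36 = 0.64.

0.64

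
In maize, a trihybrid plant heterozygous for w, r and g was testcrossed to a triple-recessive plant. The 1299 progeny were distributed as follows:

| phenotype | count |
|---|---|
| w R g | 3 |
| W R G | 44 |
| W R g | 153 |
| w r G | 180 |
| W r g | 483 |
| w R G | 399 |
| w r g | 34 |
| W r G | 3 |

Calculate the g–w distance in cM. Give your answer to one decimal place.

The two most frequent reciprocal classes, W r g and w R G, are the parental types, so the F1 was W r g / w R G.
The two rarest classes, W r G and w R g, are the double crossovers. Comparing them with the parentals, only the g allele has switched, so g is the middle locus and the order is r – g – w.
Crossovers in the g–w interval produce the single-crossover classes w r g and W R G (34 + 44 = 78) plus the double crossovers (6).
RF(g–w) = (78 + 6) / 1299 = 84/1299 = 0.0647 → 6.5 cM.

6.5 cM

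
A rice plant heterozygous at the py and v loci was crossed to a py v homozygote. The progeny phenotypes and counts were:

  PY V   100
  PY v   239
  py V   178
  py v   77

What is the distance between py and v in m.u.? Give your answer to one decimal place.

29.8 m.u.

The two most frequent classes, PY v (239) and py V (178), are the parental types, so the F1 was PY v / py V.
The recombinant classes are PY V and py v: 100 + 77 = 177.
Recombination frequency = 177/594 = 0.2980 ≈ 29.8%, i.e. 29.8 m.u.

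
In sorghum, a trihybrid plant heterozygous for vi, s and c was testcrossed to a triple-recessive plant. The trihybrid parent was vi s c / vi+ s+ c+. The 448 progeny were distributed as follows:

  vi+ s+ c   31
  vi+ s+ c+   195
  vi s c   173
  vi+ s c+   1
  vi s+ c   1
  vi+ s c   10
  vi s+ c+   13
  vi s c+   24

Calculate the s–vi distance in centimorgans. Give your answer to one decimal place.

The two rarest classes, vi s+ c and vi+ s c+, are the double crossovers. Comparing them with the parentals, only the s allele has switched, so s is the middle locus and the order is vi – s – c.
Crossovers in the vi–s interval produce the single-crossover classes vi+ s c and vi s+ c+ (10 + 13 = 23) plus the double crossovers (2).
RF(vi–s) = (23 + 2) / 448 = 25/448 = 0.0558 → 5.6 centimorgans.

5.6 centimorgans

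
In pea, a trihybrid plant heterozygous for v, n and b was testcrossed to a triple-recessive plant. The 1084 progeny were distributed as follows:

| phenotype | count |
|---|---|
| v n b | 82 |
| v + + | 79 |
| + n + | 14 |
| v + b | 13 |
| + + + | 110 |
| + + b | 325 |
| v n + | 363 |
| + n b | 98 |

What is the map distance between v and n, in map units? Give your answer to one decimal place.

18.8 map units

The two most frequent reciprocal classes, + + b and v n +, are the parental types, so the F1 was + + b / v n +.
The two rarest classes, v + b and + n +, are the double crossovers. Comparing them with the parentals, only the v allele has switched, so v is the middle locus and the order is b – v – n.
Crossovers in the v–n interval produce the single-crossover classes + n b and v + + (98 + 79 = 177) plus the double crossovers (27).
RF(v–n) = (177 + 27) / 1084 = 204/1084 = 0.1882 → 18.8 map units.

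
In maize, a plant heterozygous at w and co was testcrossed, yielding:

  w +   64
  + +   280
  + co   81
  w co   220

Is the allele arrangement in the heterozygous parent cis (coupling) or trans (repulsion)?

The two most frequent classes are + + (280) and w co (220); these are the parental (non-recombinant) types.
So the F1 carried + + on one chromosome and w co on the other — the recessive alleles are on the same chromosome (cis / coupling).

cis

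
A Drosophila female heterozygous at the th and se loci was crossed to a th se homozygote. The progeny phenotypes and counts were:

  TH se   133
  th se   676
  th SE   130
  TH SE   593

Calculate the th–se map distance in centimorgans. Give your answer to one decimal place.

17.2 centimorgans

The two most frequent classes, TH SE (593) and th se (676), are the parental types, so the F1 was TH SE / th se.
The recombinant classes are TH se and th SE: 133 + 130 = 263.
Recombination frequency = 263/1532 = 0.1717 ≈ 17.2%, i.e. 17.2 centimorgans.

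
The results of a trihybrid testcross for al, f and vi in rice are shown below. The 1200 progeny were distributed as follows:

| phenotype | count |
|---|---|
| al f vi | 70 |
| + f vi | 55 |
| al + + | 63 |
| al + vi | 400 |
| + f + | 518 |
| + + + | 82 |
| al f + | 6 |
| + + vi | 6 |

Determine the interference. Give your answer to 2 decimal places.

0.32

The two most frequent reciprocal classes, al + vi and + f +, are the parental types, so the F1 was al + vi / + f +.
The two rarest classes, + + vi and al f +, are the double crossovers. Comparing them with the parentals, only the al allele has switched, so al is the middle locus and the order is f – al – vi.
f–al: (152 + 12)/1200 = 0.1367; al–vi: (118 + 12)/1200 = 0.1083.
Expected DCO frequency = 0.1367 × 0.1083 ≈ 0.01480; observed = 12/1200 ≈ 0.01000.
Coefficient of coincidence = 0.01000/0.01480 ≈ 0.68; interference = 1 − 0.68 = 0.32.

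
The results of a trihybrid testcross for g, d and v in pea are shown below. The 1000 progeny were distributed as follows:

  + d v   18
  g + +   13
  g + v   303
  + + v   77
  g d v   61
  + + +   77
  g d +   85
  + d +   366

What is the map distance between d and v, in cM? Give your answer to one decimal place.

16.9 cM

The two most frequent reciprocal classes, + d + and g + v, are the parental types, so the F1 was + d + / g + v.
The two rarest classes, + d v and g + +, are the double crossovers. Comparing them with the parentals, only the v allele has switched, so v is the middle locus and the order is g – v – d.
Crossovers in the v–d interval produce the single-crossover classes + + + and g d v (77 + 61 = 138) plus the double crossovers (31).
RF(v–d) = (138 + 31) / 1000 = 169/1000 = 0.1690 → 16.9 cM.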